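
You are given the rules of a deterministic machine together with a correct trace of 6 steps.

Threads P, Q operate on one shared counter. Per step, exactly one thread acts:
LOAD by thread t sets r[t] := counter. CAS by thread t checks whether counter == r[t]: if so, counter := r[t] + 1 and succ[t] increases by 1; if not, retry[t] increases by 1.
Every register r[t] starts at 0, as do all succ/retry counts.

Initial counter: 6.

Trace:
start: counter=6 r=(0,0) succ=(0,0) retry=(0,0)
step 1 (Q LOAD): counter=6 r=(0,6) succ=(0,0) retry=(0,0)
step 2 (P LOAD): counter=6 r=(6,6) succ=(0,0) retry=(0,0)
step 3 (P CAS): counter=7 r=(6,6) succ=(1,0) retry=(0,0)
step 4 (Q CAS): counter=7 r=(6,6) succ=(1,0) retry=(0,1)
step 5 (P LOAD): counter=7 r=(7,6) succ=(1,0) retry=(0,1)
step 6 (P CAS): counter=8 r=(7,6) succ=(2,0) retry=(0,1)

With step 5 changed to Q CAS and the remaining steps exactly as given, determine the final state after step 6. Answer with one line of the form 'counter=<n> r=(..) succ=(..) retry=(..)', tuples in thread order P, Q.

(re-executing from step 5 with the substitution; state before step 5: counter=7 r=(6,6) succ=(1,0) retry=(0,1))
step 5 (Q CAS): counter=7 r=(6,6) succ=(1,0) retry=(0,2)
step 6 (P CAS): counter=7 r=(6,6) succ=(1,0) retry=(1,2)

counter=7 r=(6,6) succ=(1,0) retry=(1,2)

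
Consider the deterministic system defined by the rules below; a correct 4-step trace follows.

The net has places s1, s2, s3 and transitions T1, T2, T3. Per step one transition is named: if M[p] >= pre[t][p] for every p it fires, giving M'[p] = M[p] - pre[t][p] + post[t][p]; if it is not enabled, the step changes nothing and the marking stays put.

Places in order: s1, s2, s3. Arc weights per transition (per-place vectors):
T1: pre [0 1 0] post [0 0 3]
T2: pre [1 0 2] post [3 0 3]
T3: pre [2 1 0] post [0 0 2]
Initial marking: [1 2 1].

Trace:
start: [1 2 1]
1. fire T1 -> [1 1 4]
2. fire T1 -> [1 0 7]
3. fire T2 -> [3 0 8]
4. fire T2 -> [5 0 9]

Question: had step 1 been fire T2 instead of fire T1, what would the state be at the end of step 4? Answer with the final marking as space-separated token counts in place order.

(re-executing from step 1 with the substitution; state before step 1: [1 2 1])
1. fire T2 -> [1 2 1]
2. fire T1 -> [1 1 4]
3. fire T2 -> [3 1 5]
4. fire T2 -> [5 1 6]

5 1 6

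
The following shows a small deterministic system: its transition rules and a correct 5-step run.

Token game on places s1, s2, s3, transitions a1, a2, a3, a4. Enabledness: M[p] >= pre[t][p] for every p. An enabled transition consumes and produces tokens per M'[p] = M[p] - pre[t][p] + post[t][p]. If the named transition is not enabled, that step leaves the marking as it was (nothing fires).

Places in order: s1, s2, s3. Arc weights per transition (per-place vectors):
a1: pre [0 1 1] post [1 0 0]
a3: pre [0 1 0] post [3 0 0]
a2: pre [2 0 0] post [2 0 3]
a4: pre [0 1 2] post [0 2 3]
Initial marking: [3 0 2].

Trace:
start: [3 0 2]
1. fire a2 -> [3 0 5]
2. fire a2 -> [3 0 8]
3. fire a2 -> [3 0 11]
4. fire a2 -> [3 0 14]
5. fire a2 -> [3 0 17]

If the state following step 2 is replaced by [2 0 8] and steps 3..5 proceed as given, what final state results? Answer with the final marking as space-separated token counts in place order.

state after step 2 := [2 0 8]
3. fire a2 -> [2 0 11]
4. fire a2 -> [2 0 14]
5. fire a2 -> [2 0 17]

2 0 17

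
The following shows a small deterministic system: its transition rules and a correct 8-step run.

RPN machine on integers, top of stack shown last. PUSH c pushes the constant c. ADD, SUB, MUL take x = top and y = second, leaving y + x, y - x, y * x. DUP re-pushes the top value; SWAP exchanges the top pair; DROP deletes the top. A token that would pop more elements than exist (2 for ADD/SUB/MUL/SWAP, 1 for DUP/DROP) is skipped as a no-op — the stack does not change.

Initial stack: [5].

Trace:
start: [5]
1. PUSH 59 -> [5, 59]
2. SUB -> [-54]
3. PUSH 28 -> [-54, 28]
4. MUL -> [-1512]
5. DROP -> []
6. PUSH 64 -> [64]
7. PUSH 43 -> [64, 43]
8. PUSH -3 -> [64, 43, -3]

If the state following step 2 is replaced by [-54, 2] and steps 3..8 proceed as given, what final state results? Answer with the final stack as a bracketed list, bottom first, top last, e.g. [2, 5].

state after step 2 := [-54, 2]
3. PUSH 28 -> [-54, 2, 28]
4. MUL -> [-54, 56]
5. DROP -> [-54]
6. PUSH 64 -> [-54, 64]
7. PUSH 43 -> [-54, 64, 43]
8. PUSH -3 -> [-54, 64, 43, -3]

[-54, 64, 43, -3]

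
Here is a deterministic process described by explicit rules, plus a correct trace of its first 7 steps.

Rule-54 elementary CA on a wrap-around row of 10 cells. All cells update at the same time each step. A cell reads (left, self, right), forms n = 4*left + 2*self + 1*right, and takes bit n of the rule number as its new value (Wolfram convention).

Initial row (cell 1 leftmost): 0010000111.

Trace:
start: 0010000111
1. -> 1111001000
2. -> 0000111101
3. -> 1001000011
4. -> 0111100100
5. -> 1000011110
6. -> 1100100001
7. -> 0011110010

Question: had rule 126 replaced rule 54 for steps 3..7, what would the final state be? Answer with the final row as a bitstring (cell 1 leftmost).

(re-executing steps 3..7 under rule 126; state before step 3: 0000111101)
3. -> 1001100111
4. -> 1111111100
5. -> 1000000111
6. -> 1100001100
7. -> 1110011111

1110011111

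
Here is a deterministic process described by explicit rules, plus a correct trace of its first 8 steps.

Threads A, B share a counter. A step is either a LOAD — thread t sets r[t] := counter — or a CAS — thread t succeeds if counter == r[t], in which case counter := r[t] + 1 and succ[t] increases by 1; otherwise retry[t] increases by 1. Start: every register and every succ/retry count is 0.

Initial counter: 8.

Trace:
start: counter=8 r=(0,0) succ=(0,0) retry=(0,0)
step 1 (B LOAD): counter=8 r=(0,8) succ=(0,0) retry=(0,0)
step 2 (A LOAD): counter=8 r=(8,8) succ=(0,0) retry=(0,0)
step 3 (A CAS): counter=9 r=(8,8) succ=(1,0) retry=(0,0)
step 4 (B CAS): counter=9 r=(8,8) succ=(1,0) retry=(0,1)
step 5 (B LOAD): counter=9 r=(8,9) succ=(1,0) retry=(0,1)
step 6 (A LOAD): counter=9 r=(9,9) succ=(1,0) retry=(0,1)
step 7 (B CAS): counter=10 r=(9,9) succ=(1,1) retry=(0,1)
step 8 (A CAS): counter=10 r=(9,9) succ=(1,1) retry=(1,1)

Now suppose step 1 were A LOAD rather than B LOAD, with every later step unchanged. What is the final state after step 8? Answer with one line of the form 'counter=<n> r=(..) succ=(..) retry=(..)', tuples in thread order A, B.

counter=10 r=(9,9) succ=(1,1) retry=(1,1)

(re-executing from step 1 with the substitution; state before step 1: counter=8 r=(0,0) succ=(0,0) retry=(0,0))
step 1 (A LOAD): counter=8 r=(8,0) succ=(0,0) retry=(0,0)
step 2 (A LOAD): counter=8 r=(8,0) succ=(0,0) retry=(0,0)
step 3 (A CAS): counter=9 r=(8,0) succ=(1,0) retry=(0,0)
step 4 (B CAS): counter=9 r=(8,0) succ=(1,0) retry=(0,1)
step 5 (B LOAD): counter=9 r=(8,9) succ=(1,0) retry=(0,1)
step 6 (A LOAD): counter=9 r=(9,9) succ=(1,0) retry=(0,1)
step 7 (B CAS): counter=10 r=(9,9) succ=(1,1) retry=(0,1)
step 8 (A CAS): counter=10 r=(9,9) succ=(1,1) retry=(1,1)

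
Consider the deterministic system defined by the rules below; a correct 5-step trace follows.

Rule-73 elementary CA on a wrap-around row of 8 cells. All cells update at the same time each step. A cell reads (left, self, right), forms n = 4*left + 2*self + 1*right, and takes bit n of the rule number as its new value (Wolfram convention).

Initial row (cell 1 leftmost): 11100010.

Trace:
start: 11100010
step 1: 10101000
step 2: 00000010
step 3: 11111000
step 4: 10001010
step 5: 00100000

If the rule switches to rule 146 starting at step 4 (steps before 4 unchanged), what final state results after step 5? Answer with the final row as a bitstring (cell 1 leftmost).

00100000

(re-executing steps 4..5 under rule 146; state before step 4: 11111000)
step 4: 01110101
step 5: 00100000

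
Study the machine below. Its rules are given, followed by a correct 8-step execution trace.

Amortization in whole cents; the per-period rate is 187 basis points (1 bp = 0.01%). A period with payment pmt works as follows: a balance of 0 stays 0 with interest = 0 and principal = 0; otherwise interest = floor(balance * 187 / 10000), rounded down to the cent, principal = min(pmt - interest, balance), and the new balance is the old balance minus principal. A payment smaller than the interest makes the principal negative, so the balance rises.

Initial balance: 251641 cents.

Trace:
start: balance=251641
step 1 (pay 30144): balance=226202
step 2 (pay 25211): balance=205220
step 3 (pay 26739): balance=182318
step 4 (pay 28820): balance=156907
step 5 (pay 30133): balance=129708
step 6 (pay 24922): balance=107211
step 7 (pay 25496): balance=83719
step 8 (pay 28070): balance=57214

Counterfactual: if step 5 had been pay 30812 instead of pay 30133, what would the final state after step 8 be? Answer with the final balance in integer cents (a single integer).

56496

(re-executing from step 5 with the substitution; state before step 5: balance=156907)
step 5 (pay 30812): balance=129029
step 6 (pay 24922): balance=106519
step 7 (pay 25496): balance=83014
step 8 (pay 28070): balance=56496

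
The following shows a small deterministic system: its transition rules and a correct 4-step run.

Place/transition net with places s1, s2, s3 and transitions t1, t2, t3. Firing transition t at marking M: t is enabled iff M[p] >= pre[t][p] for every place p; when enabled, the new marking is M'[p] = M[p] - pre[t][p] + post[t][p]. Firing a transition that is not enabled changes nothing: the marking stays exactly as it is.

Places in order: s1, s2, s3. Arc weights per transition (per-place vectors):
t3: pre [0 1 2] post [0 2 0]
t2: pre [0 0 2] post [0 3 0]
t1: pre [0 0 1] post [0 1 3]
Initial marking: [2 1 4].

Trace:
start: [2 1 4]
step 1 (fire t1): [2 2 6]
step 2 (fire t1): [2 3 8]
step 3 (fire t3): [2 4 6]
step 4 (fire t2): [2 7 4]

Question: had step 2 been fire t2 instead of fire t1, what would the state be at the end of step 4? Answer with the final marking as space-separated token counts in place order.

(re-executing from step 2 with the substitution; state before step 2: [2 2 6])
step 2 (fire t2): [2 5 4]
step 3 (fire t3): [2 6 2]
step 4 (fire t2): [2 9 0]

2 9 0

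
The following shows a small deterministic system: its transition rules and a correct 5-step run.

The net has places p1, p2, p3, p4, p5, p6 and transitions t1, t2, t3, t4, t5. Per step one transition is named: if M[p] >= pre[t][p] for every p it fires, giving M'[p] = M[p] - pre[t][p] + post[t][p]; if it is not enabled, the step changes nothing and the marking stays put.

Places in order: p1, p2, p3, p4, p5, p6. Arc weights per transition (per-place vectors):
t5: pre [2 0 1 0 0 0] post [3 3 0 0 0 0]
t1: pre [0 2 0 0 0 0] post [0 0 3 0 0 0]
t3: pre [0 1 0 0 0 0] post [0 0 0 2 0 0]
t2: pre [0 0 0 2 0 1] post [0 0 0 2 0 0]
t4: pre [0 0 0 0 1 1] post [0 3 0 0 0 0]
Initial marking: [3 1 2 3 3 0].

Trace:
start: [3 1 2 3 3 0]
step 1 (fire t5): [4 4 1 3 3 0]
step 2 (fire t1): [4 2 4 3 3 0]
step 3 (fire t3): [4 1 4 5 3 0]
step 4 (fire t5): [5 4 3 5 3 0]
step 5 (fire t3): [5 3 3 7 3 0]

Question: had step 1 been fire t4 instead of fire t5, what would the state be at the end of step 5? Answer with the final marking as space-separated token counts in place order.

(re-executing from step 1 with the substitution; state before step 1: [3 1 2 3 3 0])
step 1 (fire t4): [3 1 2 3 3 0]
step 2 (fire t1): [3 1 2 3 3 0]
step 3 (fire t3): [3 0 2 5 3 0]
step 4 (fire t5): [4 3 1 5 3 0]
step 5 (fire t3): [4 2 1 7 3 0]

4 2 1 7 3 0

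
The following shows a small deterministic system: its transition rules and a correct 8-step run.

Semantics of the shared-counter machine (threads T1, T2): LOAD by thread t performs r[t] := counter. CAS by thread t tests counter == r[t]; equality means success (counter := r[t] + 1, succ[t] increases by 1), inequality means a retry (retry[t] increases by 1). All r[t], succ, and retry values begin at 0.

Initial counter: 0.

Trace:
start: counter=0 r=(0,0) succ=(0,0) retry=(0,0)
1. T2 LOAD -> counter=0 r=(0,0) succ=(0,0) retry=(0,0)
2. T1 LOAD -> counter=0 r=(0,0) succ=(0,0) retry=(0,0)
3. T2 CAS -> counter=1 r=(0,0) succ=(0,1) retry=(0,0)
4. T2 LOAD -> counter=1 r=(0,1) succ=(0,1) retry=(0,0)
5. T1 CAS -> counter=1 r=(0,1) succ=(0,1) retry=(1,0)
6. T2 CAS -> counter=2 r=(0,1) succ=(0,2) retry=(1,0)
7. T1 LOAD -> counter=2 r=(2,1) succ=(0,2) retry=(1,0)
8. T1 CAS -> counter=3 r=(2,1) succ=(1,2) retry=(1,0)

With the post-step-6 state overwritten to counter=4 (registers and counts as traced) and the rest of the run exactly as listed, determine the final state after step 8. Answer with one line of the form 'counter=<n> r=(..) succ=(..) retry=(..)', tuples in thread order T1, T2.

state after step 6 := counter=4 r=(0,1) succ=(0,2) retry=(1,0)
7. T1 LOAD -> counter=4 r=(4,1) succ=(0,2) retry=(1,0)
8. T1 CAS -> counter=5 r=(4,1) succ=(1,2) retry=(1,0)

counter=5 r=(4,1) succ=(1,2) retry=(1,0)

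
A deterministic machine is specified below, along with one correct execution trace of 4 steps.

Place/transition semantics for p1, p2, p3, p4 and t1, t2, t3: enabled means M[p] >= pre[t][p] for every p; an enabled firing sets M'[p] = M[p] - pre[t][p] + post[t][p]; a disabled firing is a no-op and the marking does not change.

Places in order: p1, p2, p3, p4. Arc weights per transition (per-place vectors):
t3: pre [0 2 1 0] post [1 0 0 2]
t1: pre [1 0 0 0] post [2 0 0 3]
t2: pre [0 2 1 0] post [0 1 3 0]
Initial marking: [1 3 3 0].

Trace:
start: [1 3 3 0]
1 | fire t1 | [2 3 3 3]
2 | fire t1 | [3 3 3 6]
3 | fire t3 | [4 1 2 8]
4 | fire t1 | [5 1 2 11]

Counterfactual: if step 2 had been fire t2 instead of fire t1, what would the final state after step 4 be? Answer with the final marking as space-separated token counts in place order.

(re-executing from step 2 with the substitution; state before step 2: [2 3 3 3])
2 | fire t2 | [2 2 5 3]
3 | fire t3 | [3 0 4 5]
4 | fire t1 | [4 0 4 8]

4 0 4 8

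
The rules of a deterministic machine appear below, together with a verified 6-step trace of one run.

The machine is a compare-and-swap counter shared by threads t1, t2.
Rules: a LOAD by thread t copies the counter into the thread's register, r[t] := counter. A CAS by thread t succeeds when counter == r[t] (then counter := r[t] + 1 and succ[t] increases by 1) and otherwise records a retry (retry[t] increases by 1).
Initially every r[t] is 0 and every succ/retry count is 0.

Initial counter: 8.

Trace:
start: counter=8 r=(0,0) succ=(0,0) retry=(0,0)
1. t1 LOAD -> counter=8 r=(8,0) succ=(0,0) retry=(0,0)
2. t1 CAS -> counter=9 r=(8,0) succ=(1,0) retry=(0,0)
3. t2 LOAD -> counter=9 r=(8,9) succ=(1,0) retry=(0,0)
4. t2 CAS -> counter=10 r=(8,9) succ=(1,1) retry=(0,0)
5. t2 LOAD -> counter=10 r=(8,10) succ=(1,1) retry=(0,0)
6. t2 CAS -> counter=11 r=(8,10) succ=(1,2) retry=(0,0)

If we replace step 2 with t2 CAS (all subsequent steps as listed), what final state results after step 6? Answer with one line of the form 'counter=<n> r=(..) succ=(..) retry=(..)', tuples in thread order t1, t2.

(re-executing from step 2 with the substitution; state before step 2: counter=8 r=(8,0) succ=(0,0) retry=(0,0))
2. t2 CAS -> counter=8 r=(8,0) succ=(0,0) retry=(0,1)
3. t2 LOAD -> counter=8 r=(8,8) succ=(0,0) retry=(0,1)
4. t2 CAS -> counter=9 r=(8,8) succ=(0,1) retry=(0,1)
5. t2 LOAD -> counter=9 r=(8,9) succ=(0,1) retry=(0,1)
6. t2 CAS -> counter=10 r=(8,9) succ=(0,2) retry=(0,1)

counter=10 r=(8,9) succ=(0,2) retry=(0,1)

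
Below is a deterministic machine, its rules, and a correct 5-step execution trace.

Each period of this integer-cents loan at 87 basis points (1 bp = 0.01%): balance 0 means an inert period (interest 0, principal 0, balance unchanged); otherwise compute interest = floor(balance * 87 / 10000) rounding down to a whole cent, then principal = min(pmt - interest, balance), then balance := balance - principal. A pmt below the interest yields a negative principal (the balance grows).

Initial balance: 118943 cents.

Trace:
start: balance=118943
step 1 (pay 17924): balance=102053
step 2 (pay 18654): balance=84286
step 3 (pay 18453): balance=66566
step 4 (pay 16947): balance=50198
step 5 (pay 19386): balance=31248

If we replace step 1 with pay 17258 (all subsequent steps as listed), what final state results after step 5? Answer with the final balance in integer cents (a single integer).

31938

(re-executing from step 1 with the substitution; state before step 1: balance=118943)
step 1 (pay 17258): balance=102719
step 2 (pay 18654): balance=84958
step 3 (pay 18453): balance=67244
step 4 (pay 16947): balance=50882
step 5 (pay 19386): balance=31938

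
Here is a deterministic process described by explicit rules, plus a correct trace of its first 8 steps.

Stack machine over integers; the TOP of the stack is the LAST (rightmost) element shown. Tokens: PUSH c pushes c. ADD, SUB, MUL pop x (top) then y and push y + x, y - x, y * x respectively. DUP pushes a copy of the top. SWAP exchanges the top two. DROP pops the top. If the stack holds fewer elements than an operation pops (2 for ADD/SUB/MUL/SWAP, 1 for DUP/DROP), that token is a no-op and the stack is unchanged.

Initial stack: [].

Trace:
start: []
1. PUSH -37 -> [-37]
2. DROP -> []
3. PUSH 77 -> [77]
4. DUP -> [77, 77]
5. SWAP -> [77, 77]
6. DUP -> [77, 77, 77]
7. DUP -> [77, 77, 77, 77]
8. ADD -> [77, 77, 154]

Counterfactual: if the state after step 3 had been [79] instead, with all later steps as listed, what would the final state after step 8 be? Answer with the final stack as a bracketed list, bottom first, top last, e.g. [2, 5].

[79, 79, 158]

state after step 3 := [79]
4. DUP -> [79, 79]
5. SWAP -> [79, 79]
6. DUP -> [79, 79, 79]
7. DUP -> [79, 79, 79, 79]
8. ADD -> [79, 79, 158]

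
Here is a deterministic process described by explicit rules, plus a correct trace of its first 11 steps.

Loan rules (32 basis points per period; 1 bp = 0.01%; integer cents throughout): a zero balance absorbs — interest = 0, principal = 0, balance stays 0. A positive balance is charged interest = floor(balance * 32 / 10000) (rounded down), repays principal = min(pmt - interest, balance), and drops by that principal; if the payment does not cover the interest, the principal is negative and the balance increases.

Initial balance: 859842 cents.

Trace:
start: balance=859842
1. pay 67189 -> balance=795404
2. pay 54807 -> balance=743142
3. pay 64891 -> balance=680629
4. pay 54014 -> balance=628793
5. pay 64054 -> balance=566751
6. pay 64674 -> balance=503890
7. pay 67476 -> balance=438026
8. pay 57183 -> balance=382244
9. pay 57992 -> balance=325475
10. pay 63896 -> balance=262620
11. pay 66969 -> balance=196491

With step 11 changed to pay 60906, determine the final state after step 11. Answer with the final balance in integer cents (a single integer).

(re-executing from step 11 with the substitution; state before step 11: balance=262620)
11. pay 60906 -> balance=202554

202554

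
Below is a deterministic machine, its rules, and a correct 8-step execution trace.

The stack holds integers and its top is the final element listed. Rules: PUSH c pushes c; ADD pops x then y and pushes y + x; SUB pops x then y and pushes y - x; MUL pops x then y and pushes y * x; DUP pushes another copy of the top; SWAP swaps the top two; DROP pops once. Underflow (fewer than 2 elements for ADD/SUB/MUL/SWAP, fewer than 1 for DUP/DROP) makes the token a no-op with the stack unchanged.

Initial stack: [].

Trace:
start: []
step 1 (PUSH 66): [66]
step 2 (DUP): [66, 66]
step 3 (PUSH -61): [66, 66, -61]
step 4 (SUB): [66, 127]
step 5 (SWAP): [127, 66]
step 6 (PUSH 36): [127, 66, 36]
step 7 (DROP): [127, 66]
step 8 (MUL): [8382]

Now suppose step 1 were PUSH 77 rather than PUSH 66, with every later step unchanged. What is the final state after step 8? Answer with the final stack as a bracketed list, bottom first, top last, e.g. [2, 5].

[10626]

(re-executing from step 1 with the substitution; state before step 1: [])
step 1 (PUSH 77): [77]
step 2 (DUP): [77, 77]
step 3 (PUSH -61): [77, 77, -61]
step 4 (SUB): [77, 138]
step 5 (SWAP): [138, 77]
step 6 (PUSH 36): [138, 77, 36]
step 7 (DROP): [138, 77]
step 8 (MUL): [10626]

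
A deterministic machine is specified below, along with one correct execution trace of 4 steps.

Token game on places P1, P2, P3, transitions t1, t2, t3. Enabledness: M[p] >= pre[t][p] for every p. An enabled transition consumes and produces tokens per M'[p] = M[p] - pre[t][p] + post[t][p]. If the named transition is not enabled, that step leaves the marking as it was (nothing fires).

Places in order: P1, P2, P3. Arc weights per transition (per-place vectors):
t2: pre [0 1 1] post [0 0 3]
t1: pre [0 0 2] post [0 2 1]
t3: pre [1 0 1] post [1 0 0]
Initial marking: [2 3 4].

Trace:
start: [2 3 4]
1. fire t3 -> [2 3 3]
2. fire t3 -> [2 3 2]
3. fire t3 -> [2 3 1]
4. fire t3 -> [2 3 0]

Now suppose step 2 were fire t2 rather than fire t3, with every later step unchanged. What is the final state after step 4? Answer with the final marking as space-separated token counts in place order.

(re-executing from step 2 with the substitution; state before step 2: [2 3 3])
2. fire t2 -> [2 2 5]
3. fire t3 -> [2 2 4]
4. fire t3 -> [2 2 3]

2 2 3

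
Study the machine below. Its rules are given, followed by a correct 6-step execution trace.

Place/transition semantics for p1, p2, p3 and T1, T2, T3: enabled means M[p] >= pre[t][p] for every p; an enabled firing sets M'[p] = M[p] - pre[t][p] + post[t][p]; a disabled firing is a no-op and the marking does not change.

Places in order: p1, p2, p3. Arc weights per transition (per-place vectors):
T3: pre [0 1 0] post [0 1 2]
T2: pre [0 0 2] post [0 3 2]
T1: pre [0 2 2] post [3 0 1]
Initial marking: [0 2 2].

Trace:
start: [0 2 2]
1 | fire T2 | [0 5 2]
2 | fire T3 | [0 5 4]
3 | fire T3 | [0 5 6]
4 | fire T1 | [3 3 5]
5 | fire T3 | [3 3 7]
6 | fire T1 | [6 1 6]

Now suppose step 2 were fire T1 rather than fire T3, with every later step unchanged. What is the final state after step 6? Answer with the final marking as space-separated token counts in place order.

(re-executing from step 2 with the substitution; state before step 2: [0 5 2])
2 | fire T1 | [3 3 1]
3 | fire T3 | [3 3 3]
4 | fire T1 | [6 1 2]
5 | fire T3 | [6 1 4]
6 | fire T1 | [6 1 4]

6 1 4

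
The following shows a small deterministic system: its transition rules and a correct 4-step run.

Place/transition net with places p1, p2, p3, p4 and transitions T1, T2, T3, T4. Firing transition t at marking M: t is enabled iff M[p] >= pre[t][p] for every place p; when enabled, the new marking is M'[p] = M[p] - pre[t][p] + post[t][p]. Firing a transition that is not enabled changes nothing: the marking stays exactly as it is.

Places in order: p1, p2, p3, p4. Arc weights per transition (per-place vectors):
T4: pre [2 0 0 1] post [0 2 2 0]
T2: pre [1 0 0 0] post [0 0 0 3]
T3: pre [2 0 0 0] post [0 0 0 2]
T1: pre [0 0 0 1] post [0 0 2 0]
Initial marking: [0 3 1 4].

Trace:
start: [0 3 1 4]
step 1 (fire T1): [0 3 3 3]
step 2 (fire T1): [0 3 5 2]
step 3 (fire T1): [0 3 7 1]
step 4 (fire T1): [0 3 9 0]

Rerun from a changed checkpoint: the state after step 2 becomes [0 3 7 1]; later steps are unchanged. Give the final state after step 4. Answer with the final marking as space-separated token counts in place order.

0 3 9 0

state after step 2 := [0 3 7 1]
step 3 (fire T1): [0 3 9 0]
step 4 (fire T1): [0 3 9 0]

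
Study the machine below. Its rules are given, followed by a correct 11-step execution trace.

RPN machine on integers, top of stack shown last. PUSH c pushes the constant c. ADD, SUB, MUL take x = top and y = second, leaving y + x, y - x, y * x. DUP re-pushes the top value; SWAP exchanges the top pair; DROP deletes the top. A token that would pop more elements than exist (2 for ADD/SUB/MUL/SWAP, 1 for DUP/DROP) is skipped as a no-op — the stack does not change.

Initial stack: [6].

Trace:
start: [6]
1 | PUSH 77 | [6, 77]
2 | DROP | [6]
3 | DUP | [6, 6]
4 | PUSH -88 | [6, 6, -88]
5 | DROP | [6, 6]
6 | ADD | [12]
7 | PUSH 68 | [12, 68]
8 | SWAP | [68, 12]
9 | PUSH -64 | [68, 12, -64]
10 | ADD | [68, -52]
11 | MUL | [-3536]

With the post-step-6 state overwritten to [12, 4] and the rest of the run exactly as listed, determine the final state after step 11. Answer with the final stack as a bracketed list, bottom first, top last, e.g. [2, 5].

state after step 6 := [12, 4]
7 | PUSH 68 | [12, 4, 68]
8 | SWAP | [12, 68, 4]
9 | PUSH -64 | [12, 68, 4, -64]
10 | ADD | [12, 68, -60]
11 | MUL | [12, -4080]

[12, -4080]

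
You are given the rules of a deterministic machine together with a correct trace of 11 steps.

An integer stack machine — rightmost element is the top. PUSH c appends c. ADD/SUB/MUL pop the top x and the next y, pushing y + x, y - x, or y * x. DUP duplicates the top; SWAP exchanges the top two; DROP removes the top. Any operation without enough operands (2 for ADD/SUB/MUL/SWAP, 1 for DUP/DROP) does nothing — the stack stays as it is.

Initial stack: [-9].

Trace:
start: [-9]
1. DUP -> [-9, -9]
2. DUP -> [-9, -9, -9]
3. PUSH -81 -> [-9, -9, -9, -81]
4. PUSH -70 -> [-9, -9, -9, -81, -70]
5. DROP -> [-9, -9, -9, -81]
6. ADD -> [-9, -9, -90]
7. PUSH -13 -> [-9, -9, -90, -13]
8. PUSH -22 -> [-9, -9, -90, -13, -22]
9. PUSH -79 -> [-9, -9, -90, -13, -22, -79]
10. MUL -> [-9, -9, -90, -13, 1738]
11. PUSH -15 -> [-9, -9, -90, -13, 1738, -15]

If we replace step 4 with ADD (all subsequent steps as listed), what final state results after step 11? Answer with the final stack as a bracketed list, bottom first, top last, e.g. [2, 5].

(re-executing from step 4 with the substitution; state before step 4: [-9, -9, -9, -81])
4. ADD -> [-9, -9, -90]
5. DROP -> [-9, -9]
6. ADD -> [-18]
7. PUSH -13 -> [-18, -13]
8. PUSH -22 -> [-18, -13, -22]
9. PUSH -79 -> [-18, -13, -22, -79]
10. MUL -> [-18, -13, 1738]
11. PUSH -15 -> [-18, -13, 1738, -15]

[-18, -13, 1738, -15]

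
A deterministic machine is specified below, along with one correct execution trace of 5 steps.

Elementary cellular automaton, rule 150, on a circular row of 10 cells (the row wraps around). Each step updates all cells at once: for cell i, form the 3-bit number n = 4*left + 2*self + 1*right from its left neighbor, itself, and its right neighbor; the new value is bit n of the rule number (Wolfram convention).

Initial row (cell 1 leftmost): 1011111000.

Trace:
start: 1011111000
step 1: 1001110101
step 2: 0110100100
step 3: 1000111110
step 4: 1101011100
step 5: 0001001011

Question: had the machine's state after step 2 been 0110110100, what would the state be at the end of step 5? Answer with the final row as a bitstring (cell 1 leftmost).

0010011101

state after step 2 := 0110110100
step 3: 1000000110
step 4: 1100001000
step 5: 0010011101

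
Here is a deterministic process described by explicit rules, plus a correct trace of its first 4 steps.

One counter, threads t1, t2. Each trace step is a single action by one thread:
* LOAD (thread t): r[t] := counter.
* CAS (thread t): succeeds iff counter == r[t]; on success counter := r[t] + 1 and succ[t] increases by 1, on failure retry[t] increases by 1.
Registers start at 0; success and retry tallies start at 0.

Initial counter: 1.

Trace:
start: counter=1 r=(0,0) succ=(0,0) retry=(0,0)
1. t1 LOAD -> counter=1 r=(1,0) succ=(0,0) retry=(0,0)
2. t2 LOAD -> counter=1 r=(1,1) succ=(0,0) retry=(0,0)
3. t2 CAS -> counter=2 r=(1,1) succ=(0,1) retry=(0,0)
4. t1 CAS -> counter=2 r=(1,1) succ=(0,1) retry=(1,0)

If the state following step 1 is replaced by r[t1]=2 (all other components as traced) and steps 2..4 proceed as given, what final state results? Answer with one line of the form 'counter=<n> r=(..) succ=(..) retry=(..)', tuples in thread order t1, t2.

counter=3 r=(2,1) succ=(1,1) retry=(0,0)

state after step 1 := counter=1 r=(2,0) succ=(0,0) retry=(0,0)
2. t2 LOAD -> counter=1 r=(2,1) succ=(0,0) retry=(0,0)
3. t2 CAS -> counter=2 r=(2,1) succ=(0,1) retry=(0,0)
4. t1 CAS -> counter=3 r=(2,1) succ=(1,1) retry=(0,0)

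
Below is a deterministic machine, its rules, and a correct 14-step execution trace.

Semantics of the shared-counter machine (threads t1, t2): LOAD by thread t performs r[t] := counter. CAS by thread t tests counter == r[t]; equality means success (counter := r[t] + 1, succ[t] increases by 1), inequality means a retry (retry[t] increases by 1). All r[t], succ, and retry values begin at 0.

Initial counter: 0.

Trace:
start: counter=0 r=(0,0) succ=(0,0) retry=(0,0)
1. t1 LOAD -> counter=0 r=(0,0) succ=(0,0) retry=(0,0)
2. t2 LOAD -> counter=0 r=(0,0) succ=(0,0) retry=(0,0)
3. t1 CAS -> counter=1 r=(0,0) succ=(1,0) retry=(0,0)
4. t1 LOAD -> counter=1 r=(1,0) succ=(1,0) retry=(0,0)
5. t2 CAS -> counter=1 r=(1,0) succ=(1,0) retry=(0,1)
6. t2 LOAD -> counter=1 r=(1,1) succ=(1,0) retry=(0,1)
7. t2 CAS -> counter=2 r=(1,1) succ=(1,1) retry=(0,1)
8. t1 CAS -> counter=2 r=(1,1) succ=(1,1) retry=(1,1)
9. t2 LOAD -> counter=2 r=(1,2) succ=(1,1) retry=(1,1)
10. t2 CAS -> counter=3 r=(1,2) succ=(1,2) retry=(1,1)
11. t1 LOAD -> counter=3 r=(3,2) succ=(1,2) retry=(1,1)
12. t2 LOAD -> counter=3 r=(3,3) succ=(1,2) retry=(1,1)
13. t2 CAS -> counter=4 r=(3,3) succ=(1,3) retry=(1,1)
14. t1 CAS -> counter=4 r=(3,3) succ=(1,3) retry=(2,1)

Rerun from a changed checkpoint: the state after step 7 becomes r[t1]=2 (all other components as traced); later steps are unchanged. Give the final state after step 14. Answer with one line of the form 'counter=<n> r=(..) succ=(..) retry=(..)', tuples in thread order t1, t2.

state after step 7 := counter=2 r=(2,1) succ=(1,1) retry=(0,1)
8. t1 CAS -> counter=3 r=(2,1) succ=(2,1) retry=(0,1)
9. t2 LOAD -> counter=3 r=(2,3) succ=(2,1) retry=(0,1)
10. t2 CAS -> counter=4 r=(2,3) succ=(2,2) retry=(0,1)
11. t1 LOAD -> counter=4 r=(4,3) succ=(2,2) retry=(0,1)
12. t2 LOAD -> counter=4 r=(4,4) succ=(2,2) retry=(0,1)
13. t2 CAS -> counter=5 r=(4,4) succ=(2,3) retry=(0,1)
14. t1 CAS -> counter=5 r=(4,4) succ=(2,3) retry=(1,1)

counter=5 r=(4,4) succ=(2,3) retry=(1,1)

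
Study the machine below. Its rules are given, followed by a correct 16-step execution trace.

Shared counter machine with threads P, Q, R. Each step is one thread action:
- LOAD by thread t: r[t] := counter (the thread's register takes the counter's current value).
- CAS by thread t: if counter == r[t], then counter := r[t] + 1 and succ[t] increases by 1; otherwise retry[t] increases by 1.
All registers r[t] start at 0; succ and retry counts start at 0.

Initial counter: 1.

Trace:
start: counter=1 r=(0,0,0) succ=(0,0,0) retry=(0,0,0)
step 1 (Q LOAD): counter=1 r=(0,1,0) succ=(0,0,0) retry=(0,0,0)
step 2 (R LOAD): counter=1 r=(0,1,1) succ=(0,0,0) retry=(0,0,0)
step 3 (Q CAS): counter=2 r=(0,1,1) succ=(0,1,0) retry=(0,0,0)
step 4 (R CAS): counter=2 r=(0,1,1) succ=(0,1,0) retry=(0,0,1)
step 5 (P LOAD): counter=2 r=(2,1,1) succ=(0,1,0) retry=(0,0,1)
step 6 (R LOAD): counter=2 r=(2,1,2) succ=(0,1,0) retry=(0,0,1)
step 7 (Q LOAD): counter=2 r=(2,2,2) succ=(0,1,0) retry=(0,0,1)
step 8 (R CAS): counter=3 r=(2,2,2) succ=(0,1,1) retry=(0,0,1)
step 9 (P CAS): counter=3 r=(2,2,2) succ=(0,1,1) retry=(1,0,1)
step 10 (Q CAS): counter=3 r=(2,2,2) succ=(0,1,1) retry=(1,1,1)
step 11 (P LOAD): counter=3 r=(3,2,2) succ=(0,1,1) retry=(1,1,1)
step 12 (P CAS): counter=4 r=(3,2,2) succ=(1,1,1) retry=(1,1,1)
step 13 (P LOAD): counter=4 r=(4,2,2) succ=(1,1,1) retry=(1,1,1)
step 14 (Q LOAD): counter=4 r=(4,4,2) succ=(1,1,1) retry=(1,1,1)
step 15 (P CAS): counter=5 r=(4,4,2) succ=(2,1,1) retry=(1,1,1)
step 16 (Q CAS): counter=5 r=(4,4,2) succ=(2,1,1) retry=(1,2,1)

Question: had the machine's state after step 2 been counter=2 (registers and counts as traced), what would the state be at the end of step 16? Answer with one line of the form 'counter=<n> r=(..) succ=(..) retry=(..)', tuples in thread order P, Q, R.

state after step 2 := counter=2 r=(0,1,1) succ=(0,0,0) retry=(0,0,0)
step 3 (Q CAS): counter=2 r=(0,1,1) succ=(0,0,0) retry=(0,1,0)
step 4 (R CAS): counter=2 r=(0,1,1) succ=(0,0,0) retry=(0,1,1)
step 5 (P LOAD): counter=2 r=(2,1,1) succ=(0,0,0) retry=(0,1,1)
step 6 (R LOAD): counter=2 r=(2,1,2) succ=(0,0,0) retry=(0,1,1)
step 7 (Q LOAD): counter=2 r=(2,2,2) succ=(0,0,0) retry=(0,1,1)
step 8 (R CAS): counter=3 r=(2,2,2) succ=(0,0,1) retry=(0,1,1)
step 9 (P CAS): counter=3 r=(2,2,2) succ=(0,0,1) retry=(1,1,1)
step 10 (Q CAS): counter=3 r=(2,2,2) succ=(0,0,1) retry=(1,2,1)
step 11 (P LOAD): counter=3 r=(3,2,2) succ=(0,0,1) retry=(1,2,1)
step 12 (P CAS): counter=4 r=(3,2,2) succ=(1,0,1) retry=(1,2,1)
step 13 (P LOAD): counter=4 r=(4,2,2) succ=(1,0,1) retry=(1,2,1)
step 14 (Q LOAD): counter=4 r=(4,4,2) succ=(1,0,1) retry=(1,2,1)
step 15 (P CAS): counter=5 r=(4,4,2) succ=(2,0,1) retry=(1,2,1)
step 16 (Q CAS): counter=5 r=(4,4,2) succ=(2,0,1) retry=(1,3,1)

counter=5 r=(4,4,2) succ=(2,0,1) retry=(1,3,1)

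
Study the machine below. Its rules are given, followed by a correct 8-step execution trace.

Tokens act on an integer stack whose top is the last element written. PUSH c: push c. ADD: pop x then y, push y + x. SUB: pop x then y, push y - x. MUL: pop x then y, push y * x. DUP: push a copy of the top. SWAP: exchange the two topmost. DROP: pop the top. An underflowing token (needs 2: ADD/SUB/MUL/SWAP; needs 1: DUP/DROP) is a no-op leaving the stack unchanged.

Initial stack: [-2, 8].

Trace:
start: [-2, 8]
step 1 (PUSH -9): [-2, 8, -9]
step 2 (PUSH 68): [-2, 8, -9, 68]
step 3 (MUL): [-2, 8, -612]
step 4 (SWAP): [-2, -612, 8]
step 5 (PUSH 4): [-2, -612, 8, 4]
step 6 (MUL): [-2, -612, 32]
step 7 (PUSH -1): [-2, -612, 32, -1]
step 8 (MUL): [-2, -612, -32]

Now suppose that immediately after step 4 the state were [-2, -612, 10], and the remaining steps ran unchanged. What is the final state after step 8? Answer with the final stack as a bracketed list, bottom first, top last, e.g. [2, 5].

[-2, -612, -40]

state after step 4 := [-2, -612, 10]
step 5 (PUSH 4): [-2, -612, 10, 4]
step 6 (MUL): [-2, -612, 40]
step 7 (PUSH -1): [-2, -612, 40, -1]
step 8 (MUL): [-2, -612, -40]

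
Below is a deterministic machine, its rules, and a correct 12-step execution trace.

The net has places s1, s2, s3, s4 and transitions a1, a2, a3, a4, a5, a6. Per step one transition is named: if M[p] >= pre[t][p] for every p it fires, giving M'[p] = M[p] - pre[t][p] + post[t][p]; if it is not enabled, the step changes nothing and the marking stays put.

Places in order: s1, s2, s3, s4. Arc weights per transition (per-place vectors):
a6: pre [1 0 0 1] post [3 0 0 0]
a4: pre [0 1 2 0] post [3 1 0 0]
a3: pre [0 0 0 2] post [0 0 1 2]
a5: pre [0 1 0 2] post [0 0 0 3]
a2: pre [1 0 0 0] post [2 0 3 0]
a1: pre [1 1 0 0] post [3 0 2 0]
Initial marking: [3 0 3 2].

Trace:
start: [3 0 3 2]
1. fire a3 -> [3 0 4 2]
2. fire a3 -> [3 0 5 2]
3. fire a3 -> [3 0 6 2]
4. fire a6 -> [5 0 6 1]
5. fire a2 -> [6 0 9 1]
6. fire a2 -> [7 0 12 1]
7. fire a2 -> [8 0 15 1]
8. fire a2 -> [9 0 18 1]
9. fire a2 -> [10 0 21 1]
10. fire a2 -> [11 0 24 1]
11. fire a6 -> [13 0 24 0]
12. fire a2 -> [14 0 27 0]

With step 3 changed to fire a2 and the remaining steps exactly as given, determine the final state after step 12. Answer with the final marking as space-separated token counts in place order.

(re-executing from step 3 with the substitution; state before step 3: [3 0 5 2])
3. fire a2 -> [4 0 8 2]
4. fire a6 -> [6 0 8 1]
5. fire a2 -> [7 0 11 1]
6. fire a2 -> [8 0 14 1]
7. fire a2 -> [9 0 17 1]
8. fire a2 -> [10 0 20 1]
9. fire a2 -> [11 0 23 1]
10. fire a2 -> [12 0 26 1]
11. fire a6 -> [14 0 26 0]
12. fire a2 -> [15 0 29 0]

15 0 29 0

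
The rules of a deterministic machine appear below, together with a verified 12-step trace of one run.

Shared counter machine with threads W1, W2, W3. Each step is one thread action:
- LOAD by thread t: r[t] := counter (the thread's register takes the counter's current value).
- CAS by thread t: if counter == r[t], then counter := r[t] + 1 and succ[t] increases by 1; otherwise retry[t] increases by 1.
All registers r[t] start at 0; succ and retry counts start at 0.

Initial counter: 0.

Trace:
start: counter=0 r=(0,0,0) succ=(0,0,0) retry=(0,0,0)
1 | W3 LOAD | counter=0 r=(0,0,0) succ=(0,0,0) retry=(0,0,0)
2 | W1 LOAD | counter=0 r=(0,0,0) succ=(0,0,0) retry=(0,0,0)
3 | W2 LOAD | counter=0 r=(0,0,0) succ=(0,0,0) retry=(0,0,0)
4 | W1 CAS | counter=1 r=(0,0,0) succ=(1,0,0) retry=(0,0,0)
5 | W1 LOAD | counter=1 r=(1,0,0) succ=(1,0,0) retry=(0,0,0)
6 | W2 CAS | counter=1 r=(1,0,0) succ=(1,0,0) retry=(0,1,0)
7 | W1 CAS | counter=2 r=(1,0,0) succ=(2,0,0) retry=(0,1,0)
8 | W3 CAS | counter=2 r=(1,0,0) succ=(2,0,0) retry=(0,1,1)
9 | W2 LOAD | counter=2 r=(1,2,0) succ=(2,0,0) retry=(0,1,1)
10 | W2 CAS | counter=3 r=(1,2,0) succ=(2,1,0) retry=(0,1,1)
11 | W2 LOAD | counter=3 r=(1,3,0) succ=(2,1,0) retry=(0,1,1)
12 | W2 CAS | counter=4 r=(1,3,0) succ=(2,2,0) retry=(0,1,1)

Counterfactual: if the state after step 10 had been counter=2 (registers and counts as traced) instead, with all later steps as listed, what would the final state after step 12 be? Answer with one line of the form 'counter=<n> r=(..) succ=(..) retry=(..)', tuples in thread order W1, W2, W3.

counter=3 r=(1,2,0) succ=(2,2,0) retry=(0,1,1)

state after step 10 := counter=2 r=(1,2,0) succ=(2,1,0) retry=(0,1,1)
11 | W2 LOAD | counter=2 r=(1,2,0) succ=(2,1,0) retry=(0,1,1)
12 | W2 CAS | counter=3 r=(1,2,0) succ=(2,2,0) retry=(0,1,1)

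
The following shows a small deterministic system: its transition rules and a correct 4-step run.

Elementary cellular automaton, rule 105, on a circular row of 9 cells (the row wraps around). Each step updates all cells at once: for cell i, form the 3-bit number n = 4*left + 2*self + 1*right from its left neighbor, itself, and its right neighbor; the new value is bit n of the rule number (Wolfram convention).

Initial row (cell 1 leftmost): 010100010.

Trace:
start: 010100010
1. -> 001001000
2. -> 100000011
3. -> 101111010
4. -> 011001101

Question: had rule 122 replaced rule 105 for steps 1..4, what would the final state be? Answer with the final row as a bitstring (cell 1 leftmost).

111101111

(re-executing steps 1..4 under rule 122; state before step 1: 010100010)
1. -> 101010101
2. -> 110101011
3. -> 011010110
4. -> 111101111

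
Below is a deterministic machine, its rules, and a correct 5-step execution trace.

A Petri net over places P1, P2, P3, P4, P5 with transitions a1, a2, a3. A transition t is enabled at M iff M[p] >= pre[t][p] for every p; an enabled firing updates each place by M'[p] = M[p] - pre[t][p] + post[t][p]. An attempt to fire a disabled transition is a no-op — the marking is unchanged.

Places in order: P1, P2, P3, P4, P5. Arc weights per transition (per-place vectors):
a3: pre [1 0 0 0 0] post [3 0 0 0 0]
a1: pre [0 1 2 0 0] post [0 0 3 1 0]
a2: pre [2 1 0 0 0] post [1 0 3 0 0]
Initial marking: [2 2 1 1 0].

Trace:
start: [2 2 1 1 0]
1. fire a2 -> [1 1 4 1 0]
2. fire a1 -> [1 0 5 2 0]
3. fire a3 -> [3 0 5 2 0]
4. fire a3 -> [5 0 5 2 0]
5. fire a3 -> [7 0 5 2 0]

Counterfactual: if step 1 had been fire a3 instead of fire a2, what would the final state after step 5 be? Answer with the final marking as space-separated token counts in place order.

(re-executing from step 1 with the substitution; state before step 1: [2 2 1 1 0])
1. fire a3 -> [4 2 1 1 0]
2. fire a1 -> [4 2 1 1 0]
3. fire a3 -> [6 2 1 1 0]
4. fire a3 -> [8 2 1 1 0]
5. fire a3 -> [10 2 1 1 0]

10 2 1 1 0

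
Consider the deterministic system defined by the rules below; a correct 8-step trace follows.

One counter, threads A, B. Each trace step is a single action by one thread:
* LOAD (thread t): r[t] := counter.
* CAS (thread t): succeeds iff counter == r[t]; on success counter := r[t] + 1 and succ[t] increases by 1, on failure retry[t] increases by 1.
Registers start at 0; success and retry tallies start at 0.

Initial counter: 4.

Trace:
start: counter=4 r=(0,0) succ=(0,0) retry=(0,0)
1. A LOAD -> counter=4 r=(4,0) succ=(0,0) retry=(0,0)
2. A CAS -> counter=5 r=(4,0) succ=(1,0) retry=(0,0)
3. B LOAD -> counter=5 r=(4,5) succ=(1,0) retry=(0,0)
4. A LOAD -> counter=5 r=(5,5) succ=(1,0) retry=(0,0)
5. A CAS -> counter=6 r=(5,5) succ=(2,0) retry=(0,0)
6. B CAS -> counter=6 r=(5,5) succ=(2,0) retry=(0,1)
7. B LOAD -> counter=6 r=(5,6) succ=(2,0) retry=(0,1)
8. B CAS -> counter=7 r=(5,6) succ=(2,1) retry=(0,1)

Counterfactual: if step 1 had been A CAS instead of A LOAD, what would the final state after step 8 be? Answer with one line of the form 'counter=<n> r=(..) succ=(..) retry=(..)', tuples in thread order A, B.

(re-executing from step 1 with the substitution; state before step 1: counter=4 r=(0,0) succ=(0,0) retry=(0,0))
1. A CAS -> counter=4 r=(0,0) succ=(0,0) retry=(1,0)
2. A CAS -> counter=4 r=(0,0) succ=(0,0) retry=(2,0)
3. B LOAD -> counter=4 r=(0,4) succ=(0,0) retry=(2,0)
4. A LOAD -> counter=4 r=(4,4) succ=(0,0) retry=(2,0)
5. A CAS -> counter=5 r=(4,4) succ=(1,0) retry=(2,0)
6. B CAS -> counter=5 r=(4,4) succ=(1,0) retry=(2,1)
7. B LOAD -> counter=5 r=(4,5) succ=(1,0) retry=(2,1)
8. B CAS -> counter=6 r=(4,5) succ=(1,1) retry=(2,1)

counter=6 r=(4,5) succ=(1,1) retry=(2,1)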